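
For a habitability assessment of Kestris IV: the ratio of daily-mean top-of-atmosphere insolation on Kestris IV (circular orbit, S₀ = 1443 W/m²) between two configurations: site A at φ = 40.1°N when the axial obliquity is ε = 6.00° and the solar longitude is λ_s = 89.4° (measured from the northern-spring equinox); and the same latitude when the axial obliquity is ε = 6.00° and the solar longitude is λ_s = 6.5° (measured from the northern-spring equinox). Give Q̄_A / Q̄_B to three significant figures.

— Configuration A (φ=+40.1°):
Solar declination: sin δ = sin ε · sin λ_s = sin 6.00° × sin 89.4° = 0.10452, so δ = +6.000°.
cos H₀ = −tan(+40.1°) tan(+6.000°) = -0.0885, H₀ = 1.6594 rad.
Bracket: H₀ sin φ sin δ + cos φ cos δ sin H₀ = 1.6594×0.64412×0.10452 + 0.76492×0.99452×0.99608 = 0.111716 + 0.757746 = 0.869462.
Q̄ = (S₀/π) × [bracket] = (1443/π) × 0.869462 = 399.36 W/m².
— Configuration B (φ=+40.1°):
Solar declination: sin δ = sin ε · sin λ_s = sin 6.00° × sin 6.5° = 0.01183, so δ = +0.678°.
cos H₀ = −tan(+40.1°) tan(+0.678°) = -0.0100, H₀ = 1.5808 rad.
Bracket: H₀ sin φ sin δ + cos φ cos δ sin H₀ = 1.5808×0.64412×0.01183 + 0.76492×0.99993×0.99995 = 0.012046 + 0.764828 = 0.776874.
Q̄ = (S₀/π) × [bracket] = (1443/π) × 0.776874 = 356.83 W/m².
Ratio Q̄_A / Q̄_B = 399.36 / 356.83 = 1.119.

Q̄_A / Q̄_B ≈ 1.12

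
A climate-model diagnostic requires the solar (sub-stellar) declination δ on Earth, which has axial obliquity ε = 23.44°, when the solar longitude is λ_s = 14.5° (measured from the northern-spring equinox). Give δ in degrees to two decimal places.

sin δ = sin ε · sin λ_s = sin 23.44° × sin 14.5° = 0.099598.
δ = arcsin(0.099598) = +5.72°.

δ = +5.72°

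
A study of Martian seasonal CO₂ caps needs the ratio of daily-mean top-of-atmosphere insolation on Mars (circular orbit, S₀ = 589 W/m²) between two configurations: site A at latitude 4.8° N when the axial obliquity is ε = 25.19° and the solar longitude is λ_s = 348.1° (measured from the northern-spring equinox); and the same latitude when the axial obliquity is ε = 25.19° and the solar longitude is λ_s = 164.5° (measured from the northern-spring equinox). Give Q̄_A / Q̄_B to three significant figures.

— Configuration A (φ=+4.8°):
Solar declination: sin δ = sin ε · sin λ_s = sin 25.19° × sin 348.1° = -0.08776, so δ = -5.035°.
cos H₀ = −tan(+4.8°) tan(-5.035°) = 0.0074, H₀ = 1.5634 rad.
Bracket: H₀ sin φ sin δ + cos φ cos δ sin H₀ = 1.5634×0.08368×-0.08776 + 0.99649×0.99614×0.99997 = -0.011481 + 0.992614 = 0.981133.
Q̄ = (S₀/π) × [bracket] = (589/π) × 0.981133 = 183.95 W/m².
— Configuration B (φ=+4.8°):
Solar declination: sin δ = sin ε · sin λ_s = sin 25.19° × sin 164.5° = 0.11374, so δ = +6.531°.
cos H₀ = −tan(+4.8°) tan(+6.531°) = -0.0096, H₀ = 1.5804 rad.
Bracket: H₀ sin φ sin δ + cos φ cos δ sin H₀ = 1.5804×0.08368×0.11374 + 0.99649×0.99351×0.99995 = 0.015042 + 0.989973 = 1.005015.
Q̄ = (S₀/π) × [bracket] = (589/π) × 1.005015 = 188.42 W/m².
Ratio Q̄_A / Q̄_B = 183.95 / 188.42 = 0.9763.

Q̄_A / Q̄_B ≈ 0.976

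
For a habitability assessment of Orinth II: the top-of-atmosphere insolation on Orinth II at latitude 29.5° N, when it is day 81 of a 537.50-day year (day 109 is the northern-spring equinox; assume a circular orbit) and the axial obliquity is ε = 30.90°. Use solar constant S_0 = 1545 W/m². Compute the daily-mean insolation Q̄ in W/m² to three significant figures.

Solar longitude: L_s = 360° × (81 − 109)/537.50 = -18.753°, i.e. -18.753° + 360° = 341.247°.
sin δ = sin 30.90° × sin 341.247° = -0.16510, so δ = -9.503°.
cos h₀ = −tan(+29.5°) tan(-9.503°) = 0.0947, h₀ = 1.4759 rad.
Bracket: h₀ sin ϕ sin δ + cos ϕ cos δ sin h₀ = 1.4759×0.49242×-0.16510 + 0.87036×0.98628×0.99550 = -0.119989 + 0.854556 = 0.734567.
Q̄ = (S_0/π) × [bracket] = (1545/π) × 0.734567 = 361.3 W/m².

Q̄ ≈ 361 W/m²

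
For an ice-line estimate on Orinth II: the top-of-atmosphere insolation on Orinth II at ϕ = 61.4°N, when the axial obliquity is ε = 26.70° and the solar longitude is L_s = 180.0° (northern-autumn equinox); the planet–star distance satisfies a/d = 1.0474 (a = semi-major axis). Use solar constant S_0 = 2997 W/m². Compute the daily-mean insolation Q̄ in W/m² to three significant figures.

Solar declination: sin δ = sin ε · sin L_s = sin 26.70° × sin 180.0° = 0.00000, so δ = +0.000°.
cos h₀ = −tan(+61.4°) tan(+0.000°) = -0.0000, h₀ = 1.5708 rad.
Bracket: h₀ sin ϕ sin δ + cos ϕ cos δ sin h₀ = 1.5708×0.87798×0.00000 + 0.47869×1.00000×1.00000 = 0.000000 + 0.478690 = 0.478690.
Inverse-square distance factor (a/d)² = 1.0474² = 1.097047.
Q̄ = (S_0/π) × 1.097047 × [bracket] = (2997/π) × 1.097047 × 0.478690 = 501.0 W/m².

Q̄ ≈ 501 W/m²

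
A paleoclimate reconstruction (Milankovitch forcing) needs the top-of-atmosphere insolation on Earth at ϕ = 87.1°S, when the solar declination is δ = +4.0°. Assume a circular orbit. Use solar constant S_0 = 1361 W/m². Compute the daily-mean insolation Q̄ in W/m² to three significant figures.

cos h₀ = −tan(-87.1°) tan(+4.000°) = 1.3804 ≥ 1 ⇒ polar night, h₀ = 0 and Q̄ = 0.

Q̄ ≈ 0.00 W/m²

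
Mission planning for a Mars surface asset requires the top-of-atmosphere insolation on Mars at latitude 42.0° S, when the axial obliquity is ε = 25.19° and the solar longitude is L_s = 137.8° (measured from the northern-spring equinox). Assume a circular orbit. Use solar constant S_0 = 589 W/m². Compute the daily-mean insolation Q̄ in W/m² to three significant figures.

Solar declination: sin δ = sin ε · sin L_s = sin 25.19° × sin 137.8° = 0.28590, so δ = +16.613°.
cos h₀ = −tan(-42.0°) tan(+16.613°) = 0.2686, h₀ = 1.2988 rad.
Bracket: h₀ sin ϕ sin δ + cos ϕ cos δ sin h₀ = 1.2988×-0.66913×0.28590 + 0.74314×0.95826×0.96324 = -0.248466 + 0.685944 = 0.437478.
Q̄ = (S_0/π) × [bracket] = (589/π) × 0.437478 = 82.02 W/m².

Q̄ ≈ 82.0 W/m²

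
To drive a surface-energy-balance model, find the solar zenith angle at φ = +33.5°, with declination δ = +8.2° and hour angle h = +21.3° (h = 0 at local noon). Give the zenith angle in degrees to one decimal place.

θ_z = 32.0°

cos θ_z = sin φ sin δ + cos φ cos δ cos h = 0.078722 + 0.768981 = 0.847703.
θ_z = arccos(0.847703) = 32.0°.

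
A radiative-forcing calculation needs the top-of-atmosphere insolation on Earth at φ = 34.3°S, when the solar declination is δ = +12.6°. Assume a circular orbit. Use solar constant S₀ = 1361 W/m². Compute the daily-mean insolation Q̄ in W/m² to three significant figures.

cos H₀ = −tan(-34.3°) tan(+12.600°) = 0.1525, H₀ = 1.4177 rad.
Bracket: H₀ sin φ sin δ + cos φ cos δ sin H₀ = 1.4177×-0.56353×0.21814 + 0.82610×0.97592×0.98831 = -0.174276 + 0.796783 = 0.622507.
Q̄ = (S₀/π) × [bracket] = (1361/π) × 0.622507 = 269.7 W/m².

Q̄ ≈ 270 W/m²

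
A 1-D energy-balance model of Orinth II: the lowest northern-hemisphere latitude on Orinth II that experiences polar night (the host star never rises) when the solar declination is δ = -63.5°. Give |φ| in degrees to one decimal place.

Polar night requires cos H₀ = −tan φ tan δ ≥ 1, i.e. tan φ tan δ ≤ −1.
The boundary is |tan φ| · |tan δ| = 1, so |φ| = 90° − |δ| = 90° − 63.5° = 26.5° in the northern hemisphere.

|φ| = 26.5°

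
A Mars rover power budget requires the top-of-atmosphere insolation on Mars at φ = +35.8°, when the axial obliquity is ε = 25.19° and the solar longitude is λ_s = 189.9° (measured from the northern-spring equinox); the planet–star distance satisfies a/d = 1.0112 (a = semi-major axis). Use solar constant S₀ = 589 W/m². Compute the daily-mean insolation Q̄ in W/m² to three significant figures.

Q̄ ≈ 142 W/m²

Solar declination: sin δ = sin ε · sin λ_s = sin 25.19° × sin 189.9° = -0.07318, so δ = -4.196°.
cos H₀ = −tan(+35.8°) tan(-4.196°) = 0.0529, H₀ = 1.5179 rad.
Bracket: H₀ sin φ sin δ + cos φ cos δ sin H₀ = 1.5179×0.58496×-0.07318 + 0.81106×0.99732×0.99860 = -0.064977 + 0.807754 = 0.742777.
Inverse-square distance factor (a/d)² = 1.0112² = 1.022525.
Q̄ = (S₀/π) × 1.022525 × [bracket] = (589/π) × 1.022525 × 0.742777 = 142.4 W/m².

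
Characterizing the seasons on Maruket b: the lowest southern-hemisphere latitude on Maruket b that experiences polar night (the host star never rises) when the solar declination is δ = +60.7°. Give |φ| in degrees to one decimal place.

|φ| = 29.3°

Polar night requires cos H₀ = −tan φ tan δ ≥ 1, i.e. tan φ tan δ ≤ −1.
The boundary is |tan φ| · |tan δ| = 1, so |φ| = 90° − |δ| = 90° − 60.7° = 29.3° in the southern hemisphere.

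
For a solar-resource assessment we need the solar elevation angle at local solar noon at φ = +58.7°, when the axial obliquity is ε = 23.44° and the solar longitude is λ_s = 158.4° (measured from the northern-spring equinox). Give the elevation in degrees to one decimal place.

39.7°

Solar declination: sin δ = sin ε · sin λ_s = sin 23.44° × sin 158.4° = 0.14644, so δ = +8.420°.
At local noon the hour angle is zero, so the zenith angle equals |φ − δ| = |+58.7° − (+8.420°)| = 50.280°.
Elevation = 90° − 50.280° = 39.7°.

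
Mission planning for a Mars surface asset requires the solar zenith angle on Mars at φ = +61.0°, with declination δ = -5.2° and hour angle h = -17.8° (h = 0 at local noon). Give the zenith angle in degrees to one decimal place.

θ_z = 67.6°

cos θ_z = sin φ sin δ + cos φ cos δ cos h = -0.079269 + 0.459702 = 0.380433.
θ_z = arccos(0.380433) = 67.6°.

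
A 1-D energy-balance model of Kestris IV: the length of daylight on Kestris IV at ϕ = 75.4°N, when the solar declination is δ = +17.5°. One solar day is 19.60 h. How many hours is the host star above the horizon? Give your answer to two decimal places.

19.60 h

Sunrise equation: cos h₀ = −tan ϕ · tan δ = -1.2105 ≤ −1, so the host star never sets (polar day) and h₀ = π.
Daylight = 2h₀/(2π) × 19.60 h = (3.1416/π) × 19.60 = 19.60 h.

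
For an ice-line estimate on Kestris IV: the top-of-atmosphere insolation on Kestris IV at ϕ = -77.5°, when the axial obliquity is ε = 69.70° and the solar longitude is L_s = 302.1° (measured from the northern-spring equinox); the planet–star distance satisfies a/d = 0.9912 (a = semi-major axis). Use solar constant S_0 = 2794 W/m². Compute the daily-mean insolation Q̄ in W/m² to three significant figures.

Q̄ ≈ 2.13e+03 W/m²

Solar declination: sin δ = sin ε · sin L_s = sin 69.70° × sin 302.1° = -0.79451, so δ = -52.609°.
cos h₀ = −tan(-77.5°) tan(-52.609°) = -5.9016 ≤ −1 ⇒ polar day, h₀ = π.
Bracket: h₀ sin ϕ sin δ + cos ϕ cos δ sin h₀ = 3.1416×-0.97630×-0.79451 + 0.21644×0.60726×0.00000 = 2.436877 + 0.000000 = 2.436877.
Inverse-square distance factor (a/d)² = 0.9912² = 0.982477.
Q̄ = (S_0/π) × 0.982477 × [bracket] = (2794/π) × 0.982477 × 2.436877 = 2129 W/m².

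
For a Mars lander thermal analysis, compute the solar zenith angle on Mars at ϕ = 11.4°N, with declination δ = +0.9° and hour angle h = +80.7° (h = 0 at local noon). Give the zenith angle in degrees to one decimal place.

θ_z = 80.7°

cos θ_z = sin ϕ sin δ + cos ϕ cos δ cos h = 0.003105 + 0.158396 = 0.161501.
θ_z = arccos(0.161501) = 80.7°.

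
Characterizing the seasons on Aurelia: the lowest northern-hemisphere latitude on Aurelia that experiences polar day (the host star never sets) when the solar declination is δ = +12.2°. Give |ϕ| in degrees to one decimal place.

Polar day requires cos h₀ = −tan ϕ tan δ ≤ −1, i.e. tan ϕ tan δ ≥ 1.
The boundary is |tan ϕ| · |tan δ| = 1, so |ϕ| = 90° − |δ| = 90° − 12.2° = 77.8° in the northern hemisphere.

|ϕ| = 77.8°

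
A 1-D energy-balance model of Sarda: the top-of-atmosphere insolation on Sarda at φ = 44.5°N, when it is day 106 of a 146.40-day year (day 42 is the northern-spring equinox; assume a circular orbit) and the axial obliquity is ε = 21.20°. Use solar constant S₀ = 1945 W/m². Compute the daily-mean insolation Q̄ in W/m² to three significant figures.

Q̄ ≈ 536 W/m²

Solar longitude: λ_s = 360° × (106 − 42)/146.40 = 157.377°.
sin δ = sin 21.20° × sin 157.377° = 0.13910, so δ = +7.996°.
cos H₀ = −tan(+44.5°) tan(+7.996°) = -0.1380, H₀ = 1.7093 rad.
Bracket: H₀ sin φ sin δ + cos φ cos δ sin H₀ = 1.7093×0.70091×0.13910 + 0.71325×0.99028×0.99043 = 0.166651 + 0.699558 = 0.866209.
Q̄ = (S₀/π) × [bracket] = (1945/π) × 0.866209 = 536.3 W/m².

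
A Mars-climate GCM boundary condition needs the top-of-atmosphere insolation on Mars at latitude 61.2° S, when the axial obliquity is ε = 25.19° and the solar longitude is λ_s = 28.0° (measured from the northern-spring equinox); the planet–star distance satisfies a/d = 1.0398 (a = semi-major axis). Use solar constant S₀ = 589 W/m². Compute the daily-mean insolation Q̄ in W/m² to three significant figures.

Solar declination: sin δ = sin ε · sin λ_s = sin 25.19° × sin 28.0° = 0.19982, so δ = +11.526°.
cos H₀ = −tan(-61.2°) tan(+11.526°) = 0.3709, H₀ = 1.1908 rad.
Bracket: H₀ sin φ sin δ + cos φ cos δ sin H₀ = 1.1908×-0.87631×0.19982 + 0.48175×0.97983×0.92865 = -0.208514 + 0.438354 = 0.229840.
Inverse-square distance factor (a/d)² = 1.0398² = 1.081184.
Q̄ = (S₀/π) × 1.081184 × [bracket] = (589/π) × 1.081184 × 0.229840 = 46.59 W/m².

Q̄ ≈ 46.6 W/m²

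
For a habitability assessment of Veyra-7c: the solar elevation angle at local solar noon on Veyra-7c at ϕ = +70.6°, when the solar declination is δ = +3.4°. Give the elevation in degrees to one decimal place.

At local noon the hour angle is zero, so the zenith angle equals |ϕ − δ| = |+70.6° − (+3.400°)| = 67.200°.
Elevation = 90° − 67.200° = 22.8°.

22.8°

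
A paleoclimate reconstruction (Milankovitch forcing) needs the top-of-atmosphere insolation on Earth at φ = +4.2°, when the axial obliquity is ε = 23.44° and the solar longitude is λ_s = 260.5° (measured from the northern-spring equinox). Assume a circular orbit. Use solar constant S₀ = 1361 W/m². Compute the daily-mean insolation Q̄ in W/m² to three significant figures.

Q̄ ≈ 378 W/m²

Solar declination: sin δ = sin ε · sin λ_s = sin 23.44° × sin 260.5° = -0.39233, so δ = -23.100°.
cos H₀ = −tan(+4.2°) tan(-23.100°) = 0.0313, H₀ = 1.5395 rad.
Bracket: H₀ sin φ sin δ + cos φ cos δ sin H₀ = 1.5395×0.07324×-0.39233 + 0.99731×0.91982×0.99951 = -0.044236 + 0.916896 = 0.872660.
Q̄ = (S₀/π) × [bracket] = (1361/π) × 0.872660 = 378.1 W/m².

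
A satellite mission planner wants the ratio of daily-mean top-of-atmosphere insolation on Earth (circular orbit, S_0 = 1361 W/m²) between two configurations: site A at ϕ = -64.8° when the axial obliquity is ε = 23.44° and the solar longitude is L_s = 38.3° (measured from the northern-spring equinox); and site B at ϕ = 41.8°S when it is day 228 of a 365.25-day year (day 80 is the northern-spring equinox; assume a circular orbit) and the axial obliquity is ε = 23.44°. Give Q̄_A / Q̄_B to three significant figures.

Q̄_A / Q̄_B ≈ 0.244

— Configuration A (ϕ=-64.8°):
Solar declination: sin δ = sin ε · sin L_s = sin 23.44° × sin 38.3° = 0.24654, so δ = +14.273°.
cos h₀ = −tan(-64.8°) tan(+14.273°) = 0.5406, h₀ = 0.9996 rad.
Bracket: h₀ sin ϕ sin δ + cos ϕ cos δ sin h₀ = 0.9996×-0.90483×0.24654 + 0.42578×0.96913×0.84127 = -0.222988 + 0.347138 = 0.124150.
Q̄ = (S_0/π) × [bracket] = (1361/π) × 0.124150 = 53.784 W/m².
— Configuration B (ϕ=-41.8°):
Solar longitude: L_s = 360° × (228 − 80)/365.25 = 145.873°.
sin δ = sin 23.44° × sin 145.873° = 0.22317, so δ = +12.895°.
cos h₀ = −tan(-41.8°) tan(+12.895°) = 0.2047, h₀ = 1.3646 rad.
Bracket: h₀ sin ϕ sin δ + cos ϕ cos δ sin h₀ = 1.3646×-0.66653×0.22317 + 0.74548×0.97478×0.97882 = -0.202984 + 0.711288 = 0.508304.
Q̄ = (S_0/π) × [bracket] = (1361/π) × 0.508304 = 220.21 W/m².
Ratio Q̄_A / Q̄_B = 53.784 / 220.21 = 0.2442.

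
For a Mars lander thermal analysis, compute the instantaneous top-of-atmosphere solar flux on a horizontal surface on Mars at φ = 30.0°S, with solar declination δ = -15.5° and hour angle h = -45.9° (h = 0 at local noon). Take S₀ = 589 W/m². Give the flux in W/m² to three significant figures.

cos θ_z = sin φ sin δ + cos φ cos δ cos h = 0.133619 + 0.580759 = 0.714378.
Flux = S₀ · cos θ_z = 589 × 0.714378 = 420.8 W/m².

421 W/m²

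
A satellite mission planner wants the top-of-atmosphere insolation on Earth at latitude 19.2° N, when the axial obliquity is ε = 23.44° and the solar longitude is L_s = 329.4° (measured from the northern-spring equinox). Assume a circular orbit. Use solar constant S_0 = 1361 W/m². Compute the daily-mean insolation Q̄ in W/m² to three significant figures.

Q̄ ≈ 356 W/m²

Solar declination: sin δ = sin ε · sin L_s = sin 23.44° × sin 329.4° = -0.20249, so δ = -11.683°.
cos h₀ = −tan(+19.2°) tan(-11.683°) = 0.0720, h₀ = 1.4987 rad.
Bracket: h₀ sin ϕ sin δ + cos ϕ cos δ sin h₀ = 1.4987×0.32887×-0.20249 + 0.94438×0.97928×0.99740 = -0.099803 + 0.922408 = 0.822605.
Q̄ = (S_0/π) × [bracket] = (1361/π) × 0.822605 = 356.4 W/m².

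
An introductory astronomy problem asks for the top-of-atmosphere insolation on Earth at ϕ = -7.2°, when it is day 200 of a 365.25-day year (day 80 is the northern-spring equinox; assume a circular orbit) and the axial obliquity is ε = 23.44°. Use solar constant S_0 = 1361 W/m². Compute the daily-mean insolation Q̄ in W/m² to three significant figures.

Solar longitude: L_s = 360° × (200 − 80)/365.25 = 118.275°.
sin δ = sin 23.44° × sin 118.275° = 0.35033, so δ = +20.507°.
cos h₀ = −tan(-7.2°) tan(+20.507°) = 0.0473, h₀ = 1.5235 rad.
Bracket: h₀ sin ϕ sin δ + cos ϕ cos δ sin h₀ = 1.5235×-0.12533×0.35033 + 0.99211×0.93663×0.99888 = -0.066892 + 0.928199 = 0.861307.
Q̄ = (S_0/π) × [bracket] = (1361/π) × 0.861307 = 373.1 W/m².

Q̄ ≈ 373 W/m²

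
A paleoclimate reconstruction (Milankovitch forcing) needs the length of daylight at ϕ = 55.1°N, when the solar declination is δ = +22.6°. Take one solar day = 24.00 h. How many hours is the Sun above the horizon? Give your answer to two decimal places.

cos h₀ = −tan ϕ · tan δ = −tan(+55.1°) × tan(+22.600°) = -0.5967, so h₀ = 2.2102 rad = 126.63°.
Daylight = 2h₀/(2π) × 24.00 h = (2.2102/π) × 24.00 = 16.88 h.

16.88 h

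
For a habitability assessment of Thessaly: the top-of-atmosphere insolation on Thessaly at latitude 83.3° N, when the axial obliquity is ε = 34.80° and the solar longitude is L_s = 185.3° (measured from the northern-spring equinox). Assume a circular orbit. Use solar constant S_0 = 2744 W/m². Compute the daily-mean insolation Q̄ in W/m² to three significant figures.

Q̄ ≈ 40.4 W/m²

Solar declination: sin δ = sin ε · sin L_s = sin 34.80° × sin 185.3° = -0.05272, so δ = -3.022°.
cos h₀ = −tan(+83.3°) tan(-3.022°) = 0.4494, h₀ = 1.1047 rad.
Bracket: h₀ sin ϕ sin δ + cos ϕ cos δ sin h₀ = 1.1047×0.99317×-0.05272 + 0.11667×0.99861×0.89334 = -0.057842 + 0.104081 = 0.046239.
Q̄ = (S_0/π) × [bracket] = (2744/π) × 0.046239 = 40.39 W/m².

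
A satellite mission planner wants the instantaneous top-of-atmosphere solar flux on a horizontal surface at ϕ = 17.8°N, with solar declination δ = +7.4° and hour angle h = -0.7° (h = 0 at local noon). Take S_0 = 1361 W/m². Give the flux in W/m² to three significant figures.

cos θ_z = sin ϕ sin δ + cos ϕ cos δ cos h = 0.039372 + 0.944129 = 0.983501.
Flux = S_0 · cos θ_z = 1361 × 0.983501 = 1339 W/m².

1.34e+03 W/m²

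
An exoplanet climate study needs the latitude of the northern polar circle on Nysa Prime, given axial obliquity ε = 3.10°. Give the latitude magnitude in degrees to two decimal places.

86.90°

The polar circle is the lowest latitude that experiences at least one full rotation of continuous daylight at the northern-summer solstice; it lies at |ϕ| = 90° − ε = 90° − 3.10° = 86.90°.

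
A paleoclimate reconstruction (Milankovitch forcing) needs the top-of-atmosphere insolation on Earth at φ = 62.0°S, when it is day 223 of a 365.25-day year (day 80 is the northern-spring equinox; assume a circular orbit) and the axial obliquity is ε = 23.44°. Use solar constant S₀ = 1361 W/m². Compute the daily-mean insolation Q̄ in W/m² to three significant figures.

Solar longitude: λ_s = 360° × (223 − 80)/365.25 = 140.945°.
sin δ = sin 23.44° × sin 140.945° = 0.25064, so δ = +14.515°.
cos H₀ = −tan(-62.0°) tan(+14.515°) = 0.4869, H₀ = 1.0622 rad.
Bracket: H₀ sin φ sin δ + cos φ cos δ sin H₀ = 1.0622×-0.88295×0.25064 + 0.46947×0.96808×0.87345 = -0.235068 + 0.396970 = 0.161902.
Q̄ = (S₀/π) × [bracket] = (1361/π) × 0.161902 = 70.14 W/m².

Q̄ ≈ 70.1 W/m²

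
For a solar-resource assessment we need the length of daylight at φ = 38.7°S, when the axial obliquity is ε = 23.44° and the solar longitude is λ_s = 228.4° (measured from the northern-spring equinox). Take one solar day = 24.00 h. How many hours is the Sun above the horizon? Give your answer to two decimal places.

Solar declination: sin δ = sin ε · sin λ_s = sin 23.44° × sin 228.4° = -0.29747, so δ = -17.305°.
cos H₀ = −tan φ · tan δ = −tan(-38.7°) × tan(-17.305°) = -0.2496, so H₀ = 1.8231 rad = 104.45°.
Daylight = 2H₀/(2π) × 24.00 h = (1.8231/π) × 24.00 = 13.93 h.

13.93 h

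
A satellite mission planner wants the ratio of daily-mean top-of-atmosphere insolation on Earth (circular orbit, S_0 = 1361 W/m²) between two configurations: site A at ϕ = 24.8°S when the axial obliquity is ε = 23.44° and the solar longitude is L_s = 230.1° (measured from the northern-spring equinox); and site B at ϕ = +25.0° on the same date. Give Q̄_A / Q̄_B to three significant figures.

— Configuration A (ϕ=-24.8°):
Solar declination: sin δ = sin ε · sin L_s = sin 23.44° × sin 230.1° = -0.30517, so δ = -17.768°.
cos h₀ = −tan(-24.8°) tan(-17.768°) = -0.1481, h₀ = 1.7194 rad.
Bracket: h₀ sin ϕ sin δ + cos ϕ cos δ sin h₀ = 1.7194×-0.41945×-0.30517 + 0.90778×0.95230×0.98898 = 0.220089 + 0.854952 = 1.075041.
Q̄ = (S_0/π) × [bracket] = (1361/π) × 1.075041 = 465.73 W/m².
— Configuration B (ϕ=+25.0°):
cos h₀ = −tan(+25.0°) tan(-17.768°) = 0.1494, h₀ = 1.4208 rad.
Bracket: h₀ sin ϕ sin δ + cos ϕ cos δ sin h₀ = 1.4208×0.42262×-0.30517 + 0.90631×0.95230×0.98877 = -0.183242 + 0.853387 = 0.670145.
Q̄ = (S_0/π) × [bracket] = (1361/π) × 0.670145 = 290.32 W/m².
Ratio Q̄_A / Q̄_B = 465.73 / 290.32 = 1.604.

Q̄_A / Q̄_B ≈ 1.60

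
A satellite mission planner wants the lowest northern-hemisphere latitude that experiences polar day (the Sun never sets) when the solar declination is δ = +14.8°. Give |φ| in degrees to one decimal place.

Polar day requires cos H₀ = −tan φ tan δ ≤ −1, i.e. tan φ tan δ ≥ 1.
The boundary is |tan φ| · |tan δ| = 1, so |φ| = 90° − |δ| = 90° − 14.8° = 75.2° in the northern hemisphere.

|φ| = 75.2°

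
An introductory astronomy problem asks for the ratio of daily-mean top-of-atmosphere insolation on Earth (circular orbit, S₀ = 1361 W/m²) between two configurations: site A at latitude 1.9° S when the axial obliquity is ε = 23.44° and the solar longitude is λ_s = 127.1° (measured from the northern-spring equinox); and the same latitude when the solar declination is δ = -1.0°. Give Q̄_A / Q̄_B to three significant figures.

— Configuration A (φ=-1.9°):
Solar declination: sin δ = sin ε · sin λ_s = sin 23.44° × sin 127.1° = 0.31727, so δ = +18.498°.
cos H₀ = −tan(-1.9°) tan(+18.498°) = 0.0111, H₀ = 1.5597 rad.
Bracket: H₀ sin φ sin δ + cos φ cos δ sin H₀ = 1.5597×-0.03316×0.31727 + 0.99945×0.94834×0.99994 = -0.016409 + 0.947762 = 0.931353.
Q̄ = (S₀/π) × [bracket] = (1361/π) × 0.931353 = 403.48 W/m².
— Configuration B (φ=-1.9°):
cos H₀ = −tan(-1.9°) tan(-1.000°) = -0.0006, H₀ = 1.5714 rad.
Bracket: H₀ sin φ sin δ + cos φ cos δ sin H₀ = 1.5714×-0.03316×-0.01745 + 0.99945×0.99985×1.00000 = 0.000909 + 0.999300 = 1.000209.
Q̄ = (S₀/π) × [bracket] = (1361/π) × 1.000209 = 433.31 W/m².
Ratio Q̄_A / Q̄_B = 403.48 / 433.31 = 0.9312.

Q̄_A / Q̄_B ≈ 0.931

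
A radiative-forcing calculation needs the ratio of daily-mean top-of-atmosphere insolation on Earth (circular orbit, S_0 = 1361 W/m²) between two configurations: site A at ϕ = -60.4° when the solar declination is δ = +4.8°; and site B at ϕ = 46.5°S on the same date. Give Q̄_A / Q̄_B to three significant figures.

Q̄_A / Q̄_B ≈ 0.646

— Configuration A (ϕ=-60.4°):
cos h₀ = −tan(-60.4°) tan(+4.800°) = 0.1478, h₀ = 1.4224 rad.
Bracket: h₀ sin ϕ sin δ + cos ϕ cos δ sin h₀ = 1.4224×-0.86949×0.08368 + 0.49394×0.99649×0.98901 = -0.103492 + 0.486797 = 0.383305.
Q̄ = (S_0/π) × [bracket] = (1361/π) × 0.383305 = 166.06 W/m².
— Configuration B (ϕ=-46.5°):
cos h₀ = −tan(-46.5°) tan(+4.800°) = 0.0885, h₀ = 1.4822 rad.
Bracket: h₀ sin ϕ sin δ + cos ϕ cos δ sin h₀ = 1.4822×-0.72537×0.08368 + 0.68835×0.99649×0.99608 = -0.089968 + 0.683245 = 0.593277.
Q̄ = (S_0/π) × [bracket] = (1361/π) × 0.593277 = 257.02 W/m².
Ratio Q̄_A / Q̄_B = 166.06 / 257.02 = 0.6461.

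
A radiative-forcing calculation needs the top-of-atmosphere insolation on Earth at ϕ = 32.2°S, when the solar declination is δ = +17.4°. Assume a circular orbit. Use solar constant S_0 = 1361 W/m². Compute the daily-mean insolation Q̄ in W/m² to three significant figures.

cos h₀ = −tan(-32.2°) tan(+17.400°) = 0.1973, h₀ = 1.3721 rad.
Bracket: h₀ sin ϕ sin δ + cos ϕ cos δ sin h₀ = 1.3721×-0.53288×0.29904 + 0.84619×0.95424×0.98033 = -0.218647 + 0.791585 = 0.572938.
Q̄ = (S_0/π) × [bracket] = (1361/π) × 0.572938 = 248.2 W/m².

Q̄ ≈ 248 W/m²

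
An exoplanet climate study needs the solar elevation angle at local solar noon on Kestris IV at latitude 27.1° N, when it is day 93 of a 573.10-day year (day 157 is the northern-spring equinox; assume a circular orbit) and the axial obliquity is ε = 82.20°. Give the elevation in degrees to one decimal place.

Solar longitude: L_s = 360° × (93 − 157)/573.10 = -40.202°, i.e. -40.202° + 360° = 319.798°.
sin δ = sin 82.20° × sin 319.798° = -0.63952, so δ = -39.756°.
At local noon the hour angle is zero, so the zenith angle equals |ϕ − δ| = |+27.1° − (-39.756°)| = 66.856°.
Elevation = 90° − 66.856° = 23.1°.

23.1°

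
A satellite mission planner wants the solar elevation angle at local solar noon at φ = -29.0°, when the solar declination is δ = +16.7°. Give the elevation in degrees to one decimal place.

44.3°

At local noon the hour angle is zero, so the zenith angle equals |φ − δ| = |-29.0° − (+16.700°)| = 45.700°.
Elevation = 90° − 45.700° = 44.3°.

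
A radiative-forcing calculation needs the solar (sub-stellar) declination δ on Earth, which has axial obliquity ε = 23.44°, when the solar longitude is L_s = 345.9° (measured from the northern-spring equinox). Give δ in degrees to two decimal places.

δ = -5.56°

sin δ = sin ε · sin L_s = sin 23.44° × sin 345.9° = -0.096907.
δ = arcsin(-0.096907) = -5.56°.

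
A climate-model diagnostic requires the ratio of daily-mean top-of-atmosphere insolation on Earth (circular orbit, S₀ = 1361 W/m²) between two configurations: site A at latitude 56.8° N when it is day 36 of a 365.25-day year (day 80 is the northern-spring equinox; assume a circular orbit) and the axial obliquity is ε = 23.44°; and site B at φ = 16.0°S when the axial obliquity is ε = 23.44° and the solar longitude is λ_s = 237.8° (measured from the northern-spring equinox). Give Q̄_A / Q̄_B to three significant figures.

Q̄_A / Q̄_B ≈ 0.207

— Configuration A (φ=+56.8°):
Solar longitude: λ_s = 360° × (36 − 80)/365.25 = -43.368°, i.e. -43.368° + 360° = 316.632°.
sin δ = sin 23.44° × sin 316.632° = -0.27315, so δ = -15.852°.
cos H₀ = −tan(+56.8°) tan(-15.852°) = 0.4339, H₀ = 1.1220 rad.
Bracket: H₀ sin φ sin δ + cos φ cos δ sin H₀ = 1.1220×0.83676×-0.27315 + 0.54756×0.96197×0.90095 = -0.256445 + 0.474563 = 0.218118.
Q̄ = (S₀/π) × [bracket] = (1361/π) × 0.218118 = 94.493 W/m².
— Configuration B (φ=-16.0°):
Solar declination: sin δ = sin ε · sin λ_s = sin 23.44° × sin 237.8° = -0.33661, so δ = -19.670°.
cos H₀ = −tan(-16.0°) tan(-19.670°) = -0.1025, H₀ = 1.6735 rad.
Bracket: H₀ sin φ sin δ + cos φ cos δ sin H₀ = 1.6735×-0.27564×-0.33661 + 0.96126×0.94165×0.99473 = 0.155273 + 0.900400 = 1.055673.
Q̄ = (S₀/π) × [bracket] = (1361/π) × 1.055673 = 457.34 W/m².
Ratio Q̄_A / Q̄_B = 94.493 / 457.34 = 0.2066.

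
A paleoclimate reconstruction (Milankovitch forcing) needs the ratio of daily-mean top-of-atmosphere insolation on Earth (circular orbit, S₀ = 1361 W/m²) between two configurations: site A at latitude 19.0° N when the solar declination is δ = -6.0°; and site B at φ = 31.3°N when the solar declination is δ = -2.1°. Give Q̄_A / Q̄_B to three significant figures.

Q̄_A / Q̄_B ≈ 1.08

— Configuration A (φ=+19.0°):
cos H₀ = −tan(+19.0°) tan(-6.000°) = 0.0362, H₀ = 1.5346 rad.
Bracket: H₀ sin φ sin δ + cos φ cos δ sin H₀ = 1.5346×0.32557×-0.10453 + 0.94552×0.99452×0.99934 = -0.052225 + 0.939718 = 0.887493.
Q̄ = (S₀/π) × [bracket] = (1361/π) × 0.887493 = 384.48 W/m².
— Configuration B (φ=+31.3°):
cos H₀ = −tan(+31.3°) tan(-2.100°) = 0.0223, H₀ = 1.5485 rad.
Bracket: H₀ sin φ sin δ + cos φ cos δ sin H₀ = 1.5485×0.51952×-0.03664 + 0.85446×0.99933×0.99975 = -0.029476 + 0.853674 = 0.824198.
Q̄ = (S₀/π) × [bracket] = (1361/π) × 0.824198 = 357.06 W/m².
Ratio Q̄_A / Q̄_B = 384.48 / 357.06 = 1.077.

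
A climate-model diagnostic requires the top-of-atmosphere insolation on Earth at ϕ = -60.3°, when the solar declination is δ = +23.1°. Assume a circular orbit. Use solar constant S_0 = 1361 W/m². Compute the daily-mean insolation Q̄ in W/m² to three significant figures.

cos h₀ = −tan(-60.3°) tan(+23.100°) = 0.7478, h₀ = 0.7261 rad.
Bracket: h₀ sin ϕ sin δ + cos ϕ cos δ sin h₀ = 0.7261×-0.86863×0.39234 + 0.49546×0.91982×0.66393 = -0.247454 + 0.302575 = 0.055121.
Q̄ = (S_0/π) × [bracket] = (1361/π) × 0.055121 = 23.88 W/m².

Q̄ ≈ 23.9 W/m²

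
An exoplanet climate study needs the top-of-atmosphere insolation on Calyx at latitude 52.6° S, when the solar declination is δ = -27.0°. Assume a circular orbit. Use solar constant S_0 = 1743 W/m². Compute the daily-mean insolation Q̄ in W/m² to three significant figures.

cos h₀ = −tan(-52.6°) tan(-27.000°) = -0.6664, h₀ = 2.3002 rad.
Bracket: h₀ sin ϕ sin δ + cos ϕ cos δ sin h₀ = 2.3002×-0.79441×-0.45399 + 0.60738×0.89101×0.74557 = 0.829577 + 0.403489 = 1.233066.
Q̄ = (S_0/π) × [bracket] = (1743/π) × 1.233066 = 684.1 W/m².

Q̄ ≈ 684 W/m²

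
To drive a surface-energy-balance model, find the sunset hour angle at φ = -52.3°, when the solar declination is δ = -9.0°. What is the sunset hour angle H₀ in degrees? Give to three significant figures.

cos H₀ = −tan φ · tan δ = −tan(-52.3°) × tan(-9.000°) = -0.2049, so H₀ = 1.7772 rad = 101.83°.

H₀ = 102°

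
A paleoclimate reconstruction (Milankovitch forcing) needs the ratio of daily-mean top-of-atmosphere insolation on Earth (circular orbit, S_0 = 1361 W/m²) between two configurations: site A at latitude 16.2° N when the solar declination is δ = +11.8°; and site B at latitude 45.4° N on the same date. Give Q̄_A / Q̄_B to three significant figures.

Q̄_A / Q̄_B ≈ 1.11

— Configuration A (ϕ=+16.2°):
cos h₀ = −tan(+16.2°) tan(+11.800°) = -0.0607, h₀ = 1.6315 rad.
Bracket: h₀ sin ϕ sin δ + cos ϕ cos δ sin h₀ = 1.6315×0.27899×0.20450 + 0.96029×0.97887×0.99816 = 0.093083 + 0.938269 = 1.031352.
Q̄ = (S_0/π) × [bracket] = (1361/π) × 1.031352 = 446.80 W/m².
— Configuration B (ϕ=+45.4°):
cos h₀ = −tan(+45.4°) tan(+11.800°) = -0.2118, h₀ = 1.7843 rad.
Bracket: h₀ sin ϕ sin δ + cos ϕ cos δ sin h₀ = 1.7843×0.71203×0.20450 + 0.70215×0.97887×0.97730 = 0.259812 + 0.671712 = 0.931524.
Q̄ = (S_0/π) × [bracket] = (1361/π) × 0.931524 = 403.55 W/m².
Ratio Q̄_A / Q̄_B = 446.80 / 403.55 = 1.107.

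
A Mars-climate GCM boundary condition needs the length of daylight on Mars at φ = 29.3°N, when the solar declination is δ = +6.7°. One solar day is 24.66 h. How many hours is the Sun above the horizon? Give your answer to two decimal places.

cos H₀ = −tan φ · tan δ = −tan(+29.3°) × tan(+6.700°) = -0.0659, so H₀ = 1.6368 rad = 93.78°.
Daylight = 2H₀/(2π) × 24.66 h = (1.6368/π) × 24.66 = 12.85 h.

12.85 h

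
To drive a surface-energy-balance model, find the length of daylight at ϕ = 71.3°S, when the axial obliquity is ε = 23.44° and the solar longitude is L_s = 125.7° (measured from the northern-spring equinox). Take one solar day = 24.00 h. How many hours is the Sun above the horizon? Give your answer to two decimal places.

Solar declination: sin δ = sin ε · sin L_s = sin 23.44° × sin 125.7° = 0.32304, so δ = +18.847°.
cos h₀ = −tan ϕ · tan δ = 1.0084 ≥ 1, so the Sun never rises (polar night) and h₀ = 0.
Daylight = 2h₀/(2π) × 24.00 h = (0.0000/π) × 24.00 = 0.00 h.

0.00 h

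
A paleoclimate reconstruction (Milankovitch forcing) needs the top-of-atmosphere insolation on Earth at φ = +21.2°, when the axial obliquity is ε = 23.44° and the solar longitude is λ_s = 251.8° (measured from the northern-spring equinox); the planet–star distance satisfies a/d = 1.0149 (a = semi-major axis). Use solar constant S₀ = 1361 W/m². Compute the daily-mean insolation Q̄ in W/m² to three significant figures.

Solar declination: sin δ = sin ε · sin λ_s = sin 23.44° × sin 251.8° = -0.37789, so δ = -22.203°.
cos H₀ = −tan(+21.2°) tan(-22.203°) = 0.1583, H₀ = 1.4118 rad.
Bracket: H₀ sin φ sin δ + cos φ cos δ sin H₀ = 1.4118×0.36162×-0.37789 + 0.93232×0.92585×0.98739 = -0.192926 + 0.852304 = 0.659378.
Inverse-square distance factor (a/d)² = 1.0149² = 1.030022.
Q̄ = (S₀/π) × 1.030022 × [bracket] = (1361/π) × 1.030022 × 0.659378 = 294.2 W/m².

Q̄ ≈ 294 W/m²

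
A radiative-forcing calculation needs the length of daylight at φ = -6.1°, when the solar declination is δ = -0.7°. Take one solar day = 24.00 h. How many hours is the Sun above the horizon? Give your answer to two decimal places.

12.01 h

cos H₀ = −tan φ · tan δ = −tan(-6.1°) × tan(-0.700°) = -0.0013, so H₀ = 1.5721 rad = 90.07°.
Daylight = 2H₀/(2π) × 24.00 h = (1.5721/π) × 24.00 = 12.01 h.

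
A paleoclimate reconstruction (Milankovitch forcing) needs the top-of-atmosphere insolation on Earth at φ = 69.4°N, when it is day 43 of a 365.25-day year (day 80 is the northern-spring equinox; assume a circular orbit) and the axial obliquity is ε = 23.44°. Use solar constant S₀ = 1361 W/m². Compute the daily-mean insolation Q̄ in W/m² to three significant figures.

Solar longitude: λ_s = 360° × (43 − 80)/365.25 = -36.468°, i.e. -36.468° + 360° = 323.532°.
sin δ = sin 23.44° × sin 323.532° = -0.23644, so δ = -13.676°.
cos H₀ = −tan(+69.4°) tan(-13.676°) = 0.6474, H₀ = 0.8667 rad.
Bracket: H₀ sin φ sin δ + cos φ cos δ sin H₀ = 0.8667×0.93606×-0.23644 + 0.35184×0.97165×0.76216 = -0.191820 + 0.260556 = 0.068736.
Q̄ = (S₀/π) × [bracket] = (1361/π) × 0.068736 = 29.78 W/m².

Q̄ ≈ 29.8 W/m²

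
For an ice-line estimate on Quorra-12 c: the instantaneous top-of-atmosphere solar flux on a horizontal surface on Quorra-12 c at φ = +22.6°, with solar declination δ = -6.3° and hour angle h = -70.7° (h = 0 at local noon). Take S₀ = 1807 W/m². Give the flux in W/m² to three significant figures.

cos θ_z = sin φ sin δ + cos φ cos δ cos h = -0.042170 + 0.303292 = 0.261122.
Flux = S₀ · cos θ_z = 1807 × 0.261122 = 471.8 W/m².

472 W/m²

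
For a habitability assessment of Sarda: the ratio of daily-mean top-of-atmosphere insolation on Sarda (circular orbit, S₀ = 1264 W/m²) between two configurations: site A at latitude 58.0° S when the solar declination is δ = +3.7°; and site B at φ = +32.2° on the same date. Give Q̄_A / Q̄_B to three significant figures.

Q̄_A / Q̄_B ≈ 0.496

— Configuration A (φ=-58.0°):
cos H₀ = −tan(-58.0°) tan(+3.700°) = 0.1035, H₀ = 1.4671 rad.
Bracket: H₀ sin φ sin δ + cos φ cos δ sin H₀ = 1.4671×-0.84805×0.06453 + 0.52992×0.99792×0.99463 = -0.080287 + 0.525978 = 0.445691.
Q̄ = (S₀/π) × [bracket] = (1264/π) × 0.445691 = 179.32 W/m².
— Configuration B (φ=+32.2°):
cos H₀ = −tan(+32.2°) tan(+3.700°) = -0.0407, H₀ = 1.6115 rad.
Bracket: H₀ sin φ sin δ + cos φ cos δ sin H₀ = 1.6115×0.53288×0.06453 + 0.84619×0.99792×0.99917 = 0.055414 + 0.843729 = 0.899143.
Q̄ = (S₀/π) × [bracket] = (1264/π) × 0.899143 = 361.76 W/m².
Ratio Q̄_A / Q̄_B = 179.32 / 361.76 = 0.4957.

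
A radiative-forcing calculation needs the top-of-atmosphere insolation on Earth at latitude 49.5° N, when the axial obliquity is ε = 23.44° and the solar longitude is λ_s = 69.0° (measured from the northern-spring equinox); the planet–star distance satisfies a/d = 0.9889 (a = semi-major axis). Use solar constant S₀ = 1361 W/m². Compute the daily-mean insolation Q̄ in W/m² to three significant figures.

Solar declination: sin δ = sin ε · sin λ_s = sin 23.44° × sin 69.0° = 0.37137, so δ = +21.800°.
cos H₀ = −tan(+49.5°) tan(+21.800°) = -0.4683, H₀ = 2.0582 rad.
Bracket: H₀ sin φ sin δ + cos φ cos δ sin H₀ = 2.0582×0.76041×0.37137 + 0.64945×0.92849×0.88357 = 0.581222 + 0.532800 = 1.114022.
Inverse-square distance factor (a/d)² = 0.9889² = 0.977923.
Q̄ = (S₀/π) × 0.977923 × [bracket] = (1361/π) × 0.977923 × 1.114022 = 472.0 W/m².

Q̄ ≈ 472 W/m²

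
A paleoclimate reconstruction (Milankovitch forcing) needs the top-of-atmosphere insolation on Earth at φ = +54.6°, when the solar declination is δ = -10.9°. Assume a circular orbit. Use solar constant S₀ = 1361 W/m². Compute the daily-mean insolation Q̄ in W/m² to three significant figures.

cos H₀ = −tan(+54.6°) tan(-10.900°) = 0.2710, H₀ = 1.2964 rad.
Bracket: H₀ sin φ sin δ + cos φ cos δ sin H₀ = 1.2964×0.81513×-0.18910 + 0.57928×0.98196×0.96259 = -0.199829 + 0.547550 = 0.347721.
Q̄ = (S₀/π) × [bracket] = (1361/π) × 0.347721 = 150.6 W/m².

Q̄ ≈ 151 W/m²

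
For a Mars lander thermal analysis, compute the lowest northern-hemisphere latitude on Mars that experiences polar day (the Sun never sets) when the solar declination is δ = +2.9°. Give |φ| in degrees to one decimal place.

Polar day requires cos H₀ = −tan φ tan δ ≤ −1, i.e. tan φ tan δ ≥ 1.
The boundary is |tan φ| · |tan δ| = 1, so |φ| = 90° − |δ| = 90° − 2.9° = 87.1° in the northern hemisphere.

|φ| = 87.1°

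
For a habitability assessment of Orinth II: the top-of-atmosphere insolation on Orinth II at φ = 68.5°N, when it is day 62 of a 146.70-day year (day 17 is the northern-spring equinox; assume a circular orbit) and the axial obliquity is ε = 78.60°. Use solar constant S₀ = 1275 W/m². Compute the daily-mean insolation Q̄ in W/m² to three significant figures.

Solar longitude: λ_s = 360° × (62 − 17)/146.70 = 110.429°.
sin δ = sin 78.60° × sin 110.429° = 0.91861, so δ = +66.724°.
cos H₀ = −tan(+68.5°) tan(+66.724°) = -5.9016 ≤ −1 ⇒ polar day, H₀ = π.
Bracket: H₀ sin φ sin δ + cos φ cos δ sin H₀ = 3.1416×0.93042×0.91861 + 0.36650×0.39515×0.00000 = 2.685104 + 0.000000 = 2.685104.
Q̄ = (S₀/π) × [bracket] = (1275/π) × 2.685104 = 1090 W/m².

Q̄ ≈ 1.09e+03 W/m²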